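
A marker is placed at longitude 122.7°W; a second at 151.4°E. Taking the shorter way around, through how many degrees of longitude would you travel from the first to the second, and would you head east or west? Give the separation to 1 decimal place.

85.9° west

Raw difference: 151.4 − -122.7 = 274.1°.
Normalise into (−180°, 180°]: 274.1° − 360° = -85.9°.
Negative ⇒ the second point lies to the west; separation 85.9°.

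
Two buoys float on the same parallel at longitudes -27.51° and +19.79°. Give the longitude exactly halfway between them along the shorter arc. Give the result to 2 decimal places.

Signed shortest Δλ from -27.51° to +19.79° is +47.30°.
Midpoint longitude = -27.51° + (+47.30°)/2 = -27.51° + 23.65° = -3.86°.

-3.86°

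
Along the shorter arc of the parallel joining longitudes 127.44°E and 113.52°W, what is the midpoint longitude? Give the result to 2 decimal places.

Signed shortest Δλ from +127.44° to -113.52° is +119.04°.
Midpoint longitude = +127.44° + (+119.04°)/2 = +127.44° + 59.52° = +186.96°.
Normalise into (−180°, 180°]: -173.04°.
(The naïve average (+127.44 + -113.52)/2 = 6.96° is on the wrong side of the globe.)

173.04°W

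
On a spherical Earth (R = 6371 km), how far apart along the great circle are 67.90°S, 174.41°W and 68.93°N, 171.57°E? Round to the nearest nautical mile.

Δλ = 171.57 − -174.41 = 345.98°; wrapped into (−180°, 180°]: -14.02°.
Δφ = 68.93 − -67.90 = 136.83°.
a = sin²(Δφ/2) + cos φ₁ · cos φ₂ · sin²(Δλ/2) = 0.866678.
c = 2·atan2(√a, √(1−a)) = 2.39404 rad → d = 6371·c ≈ 15252.44 km ≈ 8235.66 nmi.

8236 nmi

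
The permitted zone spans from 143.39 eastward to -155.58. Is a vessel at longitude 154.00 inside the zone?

Yes

Band width going east from +143.39° to -155.58°: ((-155.58 − 143.39) mod 360) = 61.03°.
Offset of +154.00° east of the west edge: ((154.00 − 143.39) mod 360) = 10.61°.
10.61° ≤ 61.03° ⇒ inside.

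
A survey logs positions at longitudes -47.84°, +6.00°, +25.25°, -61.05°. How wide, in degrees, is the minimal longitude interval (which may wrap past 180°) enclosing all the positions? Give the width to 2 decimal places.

Sort the longitudes: -61.05°, -47.84°, +6.00°, +25.25°.
Eastward gaps between consecutive values (wrapping around): 13.21°, 53.84°, 19.25°, 273.70°.
Largest gap = 273.70° ⇒ minimal covering band is its complement: 360° − 273.70° = 86.30°.
Band runs from -61.05° eastward to +25.25°.

86.30°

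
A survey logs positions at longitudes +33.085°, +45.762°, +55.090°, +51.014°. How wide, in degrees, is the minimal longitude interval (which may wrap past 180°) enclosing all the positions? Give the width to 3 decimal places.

22.005°

Sort the longitudes: +33.085°, +45.762°, +51.014°, +55.090°.
Eastward gaps between consecutive values (wrapping around): 12.677°, 5.252°, 4.076°, 337.995°.
Largest gap = 337.995° ⇒ minimal covering band is its complement: 360° − 337.995° = 22.005°.
Band runs from +33.085° eastward to +55.090°.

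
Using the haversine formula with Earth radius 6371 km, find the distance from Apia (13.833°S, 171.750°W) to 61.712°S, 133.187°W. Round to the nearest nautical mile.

3316 nmi

Δλ = -133.187 − -171.750 = 38.563°.
Δφ = -61.712 − -13.833 = -47.879°.
a = sin²(Δφ/2) + cos φ₁ · cos φ₂ · sin²(Δλ/2) = 0.214826.
c = 2·atan2(√a, √(1−a)) = 0.96387 rad → d = 6371·c ≈ 6140.79 km ≈ 3315.76 nmi.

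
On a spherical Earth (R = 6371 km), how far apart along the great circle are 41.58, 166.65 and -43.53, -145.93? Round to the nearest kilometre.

Δλ = -145.93 − 166.65 = -312.58°; wrapped into (−180°, 180°]: 47.42°.
Δφ = -43.53 − 41.58 = -85.11°.
a = sin²(Δφ/2) + cos φ₁ · cos φ₂ · sin²(Δλ/2) = 0.545068.
c = 2·atan2(√a, √(1−a)) = 1.66106 rad → d = 6371·c ≈ 10582.59 km.

10583 km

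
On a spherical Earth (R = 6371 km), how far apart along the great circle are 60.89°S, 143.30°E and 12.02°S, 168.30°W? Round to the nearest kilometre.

Δλ = -168.30 − 143.30 = -311.60°; wrapped into (−180°, 180°]: 48.40°.
Δφ = -12.02 − -60.89 = 48.87°.
a = sin²(Δφ/2) + cos φ₁ · cos φ₂ · sin²(Δλ/2) = 0.251071.
c = 2·atan2(√a, √(1−a)) = 1.04967 rad → d = 6371·c ≈ 6687.44 km.

6687 km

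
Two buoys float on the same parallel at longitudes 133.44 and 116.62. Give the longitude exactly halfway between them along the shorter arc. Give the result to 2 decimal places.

+125.03°

Signed shortest Δλ from +133.44° to +116.62° is -16.82°.
Midpoint longitude = +133.44° + (-16.82°)/2 = +133.44° − 8.41° = +125.03°.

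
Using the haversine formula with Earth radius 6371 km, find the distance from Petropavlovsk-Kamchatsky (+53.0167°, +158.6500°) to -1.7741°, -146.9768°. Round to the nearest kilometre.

Δλ = -146.9768 − 158.6500 = -305.6268°; wrapped into (−180°, 180°]: 54.3732°.
Δφ = -1.7741 − 53.0167 = -54.7908°.
a = sin²(Δφ/2) + cos φ₁ · cos φ₂ · sin²(Δλ/2) = 0.337237.
c = 2·atan2(√a, √(1−a)) = 1.23923 rad → d = 6371·c ≈ 7895.13 km.

7895 km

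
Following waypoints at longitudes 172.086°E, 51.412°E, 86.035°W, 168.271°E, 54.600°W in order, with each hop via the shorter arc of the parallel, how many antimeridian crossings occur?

2

Leg 1: +172.086° → +51.412°, shortest Δλ = -120.674° (west) — does not cross 180°.
Leg 2: +51.412° → -86.035°, shortest Δλ = -137.447° (west) — does not cross 180°.
Leg 3: -86.035° → +168.271°, shortest Δλ = -105.694° (west) — crosses 180°.
Leg 4: +168.271° → -54.600°, shortest Δλ = 137.129° (east) — crosses 180°.
Total crossings: 2.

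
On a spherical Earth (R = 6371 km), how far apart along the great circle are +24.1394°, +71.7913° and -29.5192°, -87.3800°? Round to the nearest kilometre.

17867 km

Δλ = -87.3800 − 71.7913 = -159.1713°.
Δφ = -29.5192 − 24.1394 = -53.6586°.
a = sin²(Δφ/2) + cos φ₁ · cos φ₂ · sin²(Δλ/2) = 0.971850.
c = 2·atan2(√a, √(1−a)) = 2.80444 rad → d = 6371·c ≈ 17867.06 km.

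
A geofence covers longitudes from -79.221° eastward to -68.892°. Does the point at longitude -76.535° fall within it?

Band width going east from -79.221° to -68.892°: ((-68.892 − -79.221) mod 360) = 10.329°.
Offset of -76.535° east of the west edge: ((-76.535 − -79.221) mod 360) = 2.686°.
2.686° ≤ 10.329° ⇒ inside.

Yes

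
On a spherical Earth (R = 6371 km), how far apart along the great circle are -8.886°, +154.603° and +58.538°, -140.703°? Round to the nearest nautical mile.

Δλ = -140.703 − 154.603 = -295.306°; wrapped into (−180°, 180°]: 64.694°.
Δφ = 58.538 − -8.886 = 67.424°.
a = sin²(Δφ/2) + cos φ₁ · cos φ₂ · sin²(Δλ/2) = 0.455668.
c = 2·atan2(√a, √(1−a)) = 1.48202 rad → d = 6371·c ≈ 9441.92 km ≈ 5098.23 nmi.

5098 nmi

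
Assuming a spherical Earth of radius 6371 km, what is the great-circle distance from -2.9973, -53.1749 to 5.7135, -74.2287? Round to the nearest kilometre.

Δλ = -74.2287 − -53.1749 = -21.0538°.
Δφ = 5.7135 − -2.9973 = 8.7108°.
a = sin²(Δφ/2) + cos φ₁ · cos φ₂ · sin²(Δλ/2) = 0.038934.
c = 2·atan2(√a, √(1−a)) = 0.39724 rad → d = 6371·c ≈ 2530.83 km.

2531 km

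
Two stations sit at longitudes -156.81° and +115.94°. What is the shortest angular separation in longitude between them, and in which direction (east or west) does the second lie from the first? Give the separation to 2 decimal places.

Raw difference: 115.94 − -156.81 = 272.75°.
Normalise into (−180°, 180°]: 272.75° − 360° = -87.25°.
Negative ⇒ the second point lies to the west; separation 87.25°.

87.25° west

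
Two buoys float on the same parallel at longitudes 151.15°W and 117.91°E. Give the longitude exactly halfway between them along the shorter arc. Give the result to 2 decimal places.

163.38°E

Signed shortest Δλ from -151.15° to +117.91° is -90.94°.
Midpoint longitude = -151.15° + (-90.94°)/2 = -151.15° − 45.47° = -196.62°.
Normalise into (−180°, 180°]: +163.38°.
(The naïve average (-151.15 + +117.91)/2 = -16.62° is on the wrong side of the globe.)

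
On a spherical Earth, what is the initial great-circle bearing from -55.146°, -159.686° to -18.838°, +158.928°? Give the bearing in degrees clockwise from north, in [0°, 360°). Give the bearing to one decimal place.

Δλ = 158.928 − -159.686 = 318.614°; wrapped into (−180°, 180°]: -41.386°.
θ = atan2( sin Δλ · cos φ₂ , cos φ₁ · sin φ₂ − sin φ₁ · cos φ₂ · cos Δλ )
  = atan2(-0.62572, 0.39817) = -57.529° → normalised to [0°, 360°): 302.471°.

302.5°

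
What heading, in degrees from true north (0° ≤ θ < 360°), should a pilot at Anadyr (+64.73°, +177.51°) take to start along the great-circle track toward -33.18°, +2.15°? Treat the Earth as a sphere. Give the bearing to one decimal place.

352.6°

Δλ = 2.15 − 177.51 = -175.36°.
θ = atan2( sin Δλ · cos φ₂ , cos φ₁ · sin φ₂ − sin φ₁ · cos φ₂ · cos Δλ )
  = atan2(-0.06771, 0.52076) = -7.408° → normalised to [0°, 360°): 352.592°.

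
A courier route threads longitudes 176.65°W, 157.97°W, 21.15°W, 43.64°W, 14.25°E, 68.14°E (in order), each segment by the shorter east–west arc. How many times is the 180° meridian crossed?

Leg 1: -176.65° → -157.97°, shortest Δλ = 18.68° (east) — does not cross 180°.
Leg 2: -157.97° → -21.15°, shortest Δλ = 136.82° (east) — does not cross 180°.
Leg 3: -21.15° → -43.64°, shortest Δλ = -22.49° (west) — does not cross 180°.
Leg 4: -43.64° → +14.25°, shortest Δλ = 57.89° (east) — does not cross 180°.
Leg 5: +14.25° → +68.14°, shortest Δλ = 53.89° (east) — does not cross 180°.
Total crossings: 0.

0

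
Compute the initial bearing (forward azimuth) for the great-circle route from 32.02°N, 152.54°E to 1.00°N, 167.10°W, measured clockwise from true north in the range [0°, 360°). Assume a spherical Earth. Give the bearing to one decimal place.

121.0°

Δλ = -167.10 − 152.54 = -319.64°; wrapped into (−180°, 180°]: 40.36°.
θ = atan2( sin Δλ · cos φ₂ , cos φ₁ · sin φ₂ − sin φ₁ · cos φ₂ · cos Δλ )
  = atan2(0.64749, -0.38916) = 121.007° → normalised to [0°, 360°): 121.007°.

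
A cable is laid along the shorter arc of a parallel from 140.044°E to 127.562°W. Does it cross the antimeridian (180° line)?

Yes

Naïve |-127.562 − 140.044| = 267.606° > 180°, so the shorter arc goes the other way round — across 180°.
Signed shortest Δλ = ((-127.562 − 140.044 + 180) mod 360) − 180 = 92.394°.
Going east by 92.394° from +140.044° passes through 180° before reaching -127.562°.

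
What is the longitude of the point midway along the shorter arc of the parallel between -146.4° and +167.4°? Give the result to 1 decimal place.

Signed shortest Δλ from -146.4° to +167.4° is -46.2°.
Midpoint longitude = -146.4° + (-46.2°)/2 = -146.4° − 23.1° = -169.5°.
(The naïve average (-146.4 + +167.4)/2 = 10.5° is on the wrong side of the globe.)

-169.5°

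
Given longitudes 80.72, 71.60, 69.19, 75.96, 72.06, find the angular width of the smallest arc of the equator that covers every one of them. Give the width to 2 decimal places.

11.53°

Sort the longitudes: +69.19°, +71.60°, +72.06°, +75.96°, +80.72°.
Eastward gaps between consecutive values (wrapping around): 2.41°, 0.46°, 3.90°, 4.76°, 348.47°.
Largest gap = 348.47° ⇒ minimal covering band is its complement: 360° − 348.47° = 11.53°.
Band runs from +69.19° eastward to +80.72°.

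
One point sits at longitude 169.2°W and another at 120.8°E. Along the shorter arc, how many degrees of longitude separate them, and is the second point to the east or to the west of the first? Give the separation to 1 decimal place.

70.0° west

Raw difference: 120.8 − -169.2 = 290.0°.
Normalise into (−180°, 180°]: 290.0° − 360° = -70.0°.
Negative ⇒ the second point lies to the west; separation 70.0°.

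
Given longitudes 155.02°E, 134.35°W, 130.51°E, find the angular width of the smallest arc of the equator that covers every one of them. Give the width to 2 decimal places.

Sort the longitudes: -134.35°, +130.51°, +155.02°.
Eastward gaps between consecutive values (wrapping around): 264.86°, 24.51°, 70.63°.
Largest gap = 264.86° ⇒ minimal covering band is its complement: 360° − 264.86° = 95.14°.
Band runs from +130.51° eastward to -134.35°, crossing the antimeridian.

95.14°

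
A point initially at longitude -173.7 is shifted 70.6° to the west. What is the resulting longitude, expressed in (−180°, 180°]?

+115.7°

Start at -173.7°; shift −70.6° → -244.3°.
-244.3° lies outside (−180°, 180°]; add 360° → +115.7°.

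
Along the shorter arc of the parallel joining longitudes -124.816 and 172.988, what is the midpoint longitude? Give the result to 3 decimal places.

-155.914°

Signed shortest Δλ from -124.816° to +172.988° is -62.196°.
Midpoint longitude = -124.816° + (-62.196°)/2 = -124.816° − 31.098° = -155.914°.
(The naïve average (-124.816 + +172.988)/2 = 24.086° is on the wrong side of the globe.)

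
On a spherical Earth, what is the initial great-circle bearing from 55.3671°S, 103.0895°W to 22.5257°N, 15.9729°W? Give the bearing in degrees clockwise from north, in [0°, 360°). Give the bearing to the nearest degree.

74°

Δλ = -15.9729 − -103.0895 = 87.1166°.
θ = atan2( sin Δλ · cos φ₂ , cos φ₁ · sin φ₂ − sin φ₁ · cos φ₂ · cos Δλ )
  = atan2(0.92254, 0.25595) = 74.494° → normalised to [0°, 360°): 74.494°.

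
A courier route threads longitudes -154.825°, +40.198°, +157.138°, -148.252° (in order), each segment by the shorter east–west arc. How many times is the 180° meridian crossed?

2

Leg 1: -154.825° → +40.198°, shortest Δλ = -164.977° (west) — crosses 180°.
Leg 2: +40.198° → +157.138°, shortest Δλ = 116.94° (east) — does not cross 180°.
Leg 3: +157.138° → -148.252°, shortest Δλ = 54.61° (east) — crosses 180°.
Total crossings: 2.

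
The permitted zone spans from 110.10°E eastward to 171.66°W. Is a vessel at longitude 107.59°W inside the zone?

No

Band width going east from +110.10° to -171.66°: ((-171.66 − 110.10) mod 360) = 78.24°.
Offset of -107.59° east of the west edge: ((-107.59 − 110.10) mod 360) = 142.31°.
142.31° > 78.24° ⇒ outside.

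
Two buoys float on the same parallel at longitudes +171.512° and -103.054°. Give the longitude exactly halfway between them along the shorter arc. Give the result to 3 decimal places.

Signed shortest Δλ from +171.512° to -103.054° is +85.434°.
Midpoint longitude = +171.512° + (+85.434°)/2 = +171.512° + 42.717° = +214.229°.
Normalise into (−180°, 180°]: -145.771°.
(The naïve average (+171.512 + -103.054)/2 = 34.229° is on the wrong side of the globe.)

-145.771°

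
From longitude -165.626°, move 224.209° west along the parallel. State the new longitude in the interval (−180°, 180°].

Start at -165.626°; shift −224.209° → -389.835°.
-389.835° lies outside (−180°, 180°]; add 360° → -29.835°.

-29.835°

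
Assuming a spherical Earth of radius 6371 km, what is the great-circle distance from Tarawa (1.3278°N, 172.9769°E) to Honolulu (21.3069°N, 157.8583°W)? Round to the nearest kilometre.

3863 km

Δλ = -157.8583 − 172.9769 = -330.8352°; wrapped into (−180°, 180°]: 29.1648°.
Δφ = 21.3069 − 1.3278 = 19.9791°.
a = sin²(Δφ/2) + cos φ₁ · cos φ₂ · sin²(Δλ/2) = 0.089132.
c = 2·atan2(√a, √(1−a)) = 0.60635 rad → d = 6371·c ≈ 3863.02 km.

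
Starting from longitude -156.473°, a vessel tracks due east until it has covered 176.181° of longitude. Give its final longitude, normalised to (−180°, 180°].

Start at -156.473°; shift +176.181° → +19.708°.
+19.708° already lies in (−180°, 180°].

+19.708°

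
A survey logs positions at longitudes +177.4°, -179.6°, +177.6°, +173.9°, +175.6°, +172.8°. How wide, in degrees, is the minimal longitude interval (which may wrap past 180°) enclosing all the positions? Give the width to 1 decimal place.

7.6°

Sort the longitudes: -179.6°, +172.8°, +173.9°, +175.6°, +177.4°, +177.6°.
Eastward gaps between consecutive values (wrapping around): 352.4°, 1.1°, 1.7°, 1.8°, 0.2°, 2.8°.
Largest gap = 352.4° ⇒ minimal covering band is its complement: 360° − 352.4° = 7.6°.
Band runs from +172.8° eastward to -179.6°, crossing the antimeridian.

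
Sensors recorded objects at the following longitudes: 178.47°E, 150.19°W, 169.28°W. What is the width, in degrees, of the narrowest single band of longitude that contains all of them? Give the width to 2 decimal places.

Sort the longitudes: -169.28°, -150.19°, +178.47°.
Eastward gaps between consecutive values (wrapping around): 19.09°, 328.66°, 12.25°.
Largest gap = 328.66° ⇒ minimal covering band is its complement: 360° − 328.66° = 31.34°.
Band runs from +178.47° eastward to -150.19°, crossing the antimeridian.

31.34°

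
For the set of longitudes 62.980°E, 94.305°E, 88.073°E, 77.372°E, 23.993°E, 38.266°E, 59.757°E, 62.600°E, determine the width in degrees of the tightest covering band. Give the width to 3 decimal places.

Sort the longitudes: +23.993°, +38.266°, +59.757°, +62.600°, +62.980°, +77.372°, +88.073°, +94.305°.
Eastward gaps between consecutive values (wrapping around): 14.273°, 21.491°, 2.843°, 0.380°, 14.392°, 10.701°, 6.232°, 289.688°.
Largest gap = 289.688° ⇒ minimal covering band is its complement: 360° − 289.688° = 70.312°.
Band runs from +23.993° eastward to +94.305°.

70.312°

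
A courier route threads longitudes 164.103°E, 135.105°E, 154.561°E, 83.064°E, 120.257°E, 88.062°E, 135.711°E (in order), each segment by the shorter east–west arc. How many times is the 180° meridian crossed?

Leg 1: +164.103° → +135.105°, shortest Δλ = -28.998° (west) — does not cross 180°.
Leg 2: +135.105° → +154.561°, shortest Δλ = 19.456° (east) — does not cross 180°.
Leg 3: +154.561° → +83.064°, shortest Δλ = -71.497° (west) — does not cross 180°.
Leg 4: +83.064° → +120.257°, shortest Δλ = 37.193° (east) — does not cross 180°.
Leg 5: +120.257° → +88.062°, shortest Δλ = -32.195° (west) — does not cross 180°.
Leg 6: +88.062° → +135.711°, shortest Δλ = 47.649° (east) — does not cross 180°.
Total crossings: 0.

0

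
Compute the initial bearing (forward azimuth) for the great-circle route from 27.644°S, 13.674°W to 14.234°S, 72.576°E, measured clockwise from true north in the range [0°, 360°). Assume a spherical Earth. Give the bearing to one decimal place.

Δλ = 72.576 − -13.674 = 86.250°.
θ = atan2( sin Δλ · cos φ₂ , cos φ₁ · sin φ₂ − sin φ₁ · cos φ₂ · cos Δλ )
  = atan2(0.96722, -0.18840) = 101.022° → normalised to [0°, 360°): 101.022°.

101.0°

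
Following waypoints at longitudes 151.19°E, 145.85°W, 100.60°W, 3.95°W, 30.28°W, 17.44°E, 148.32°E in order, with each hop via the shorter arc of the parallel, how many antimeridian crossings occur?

1

Leg 1: +151.19° → -145.85°, shortest Δλ = 62.96° (east) — crosses 180°.
Leg 2: -145.85° → -100.60°, shortest Δλ = 45.25° (east) — does not cross 180°.
Leg 3: -100.60° → -3.95°, shortest Δλ = 96.65° (east) — does not cross 180°.
Leg 4: -3.95° → -30.28°, shortest Δλ = -26.33° (west) — does not cross 180°.
Leg 5: -30.28° → +17.44°, shortest Δλ = 47.72° (east) — does not cross 180°.
Leg 6: +17.44° → +148.32°, shortest Δλ = 130.88° (east) — does not cross 180°.
Total crossings: 1.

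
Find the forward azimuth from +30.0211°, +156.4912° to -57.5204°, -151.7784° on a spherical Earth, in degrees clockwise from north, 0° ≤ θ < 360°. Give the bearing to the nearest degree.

155°

Δλ = -151.7784 − 156.4912 = -308.2696°; wrapped into (−180°, 180°]: 51.7304°.
θ = atan2( sin Δλ · cos φ₂ , cos φ₁ · sin φ₂ − sin φ₁ · cos φ₂ · cos Δλ )
  = atan2(0.42160, -0.89681) = 154.821° → normalised to [0°, 360°): 154.821°.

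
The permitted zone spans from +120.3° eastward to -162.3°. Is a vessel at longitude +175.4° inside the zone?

Yes

Band width going east from +120.3° to -162.3°: ((-162.3 − 120.3) mod 360) = 77.4°.
Offset of +175.4° east of the west edge: ((175.4 − 120.3) mod 360) = 55.1°.
55.1° ≤ 77.4° ⇒ inside.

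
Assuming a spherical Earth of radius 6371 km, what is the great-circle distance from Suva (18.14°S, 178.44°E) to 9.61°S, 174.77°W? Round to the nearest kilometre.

Δλ = -174.77 − 178.44 = -353.21°; wrapped into (−180°, 180°]: 6.79°.
Δφ = -9.61 − -18.14 = 8.53°.
a = sin²(Δφ/2) + cos φ₁ · cos φ₂ · sin²(Δλ/2) = 0.008817.
c = 2·atan2(√a, √(1−a)) = 0.18807 rad → d = 6371·c ≈ 1198.20 km.

1198 km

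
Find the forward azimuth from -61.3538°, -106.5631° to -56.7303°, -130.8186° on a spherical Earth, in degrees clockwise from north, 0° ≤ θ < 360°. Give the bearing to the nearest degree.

280°

Δλ = -130.8186 − -106.5631 = -24.2555°.
θ = atan2( sin Δλ · cos φ₂ , cos φ₁ · sin φ₂ − sin φ₁ · cos φ₂ · cos Δλ )
  = atan2(-0.22536, 0.03811) = -80.402° → normalised to [0°, 360°): 279.598°.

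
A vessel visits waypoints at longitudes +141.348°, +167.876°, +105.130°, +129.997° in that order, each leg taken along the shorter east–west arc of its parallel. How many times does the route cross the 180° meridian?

Leg 1: +141.348° → +167.876°, shortest Δλ = 26.528° (east) — does not cross 180°.
Leg 2: +167.876° → +105.130°, shortest Δλ = -62.746° (west) — does not cross 180°.
Leg 3: +105.130° → +129.997°, shortest Δλ = 24.867° (east) — does not cross 180°.
Total crossings: 0.

0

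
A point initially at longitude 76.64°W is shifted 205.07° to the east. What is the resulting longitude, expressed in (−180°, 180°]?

128.43°E

Start at -76.64°; shift +205.07° → +128.43°.
+128.43° already lies in (−180°, 180°].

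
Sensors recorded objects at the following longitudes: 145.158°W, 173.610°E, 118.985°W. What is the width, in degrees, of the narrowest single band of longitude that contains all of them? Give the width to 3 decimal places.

67.405°

Sort the longitudes: -145.158°, -118.985°, +173.610°.
Eastward gaps between consecutive values (wrapping around): 26.173°, 292.595°, 41.232°.
Largest gap = 292.595° ⇒ minimal covering band is its complement: 360° − 292.595° = 67.405°.
Band runs from +173.610° eastward to -118.985°, crossing the antimeridian.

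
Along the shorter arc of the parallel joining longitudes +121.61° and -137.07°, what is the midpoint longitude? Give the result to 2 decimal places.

+172.27°

Signed shortest Δλ from +121.61° to -137.07° is +101.32°.
Midpoint longitude = +121.61° + (+101.32°)/2 = +121.61° + 50.66° = +172.27°.
(The naïve average (+121.61 + -137.07)/2 = -7.73° is on the wrong side of the globe.)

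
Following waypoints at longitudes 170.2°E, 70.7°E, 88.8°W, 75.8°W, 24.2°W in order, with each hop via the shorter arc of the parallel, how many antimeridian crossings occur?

0

Leg 1: +170.2° → +70.7°, shortest Δλ = -99.5° (west) — does not cross 180°.
Leg 2: +70.7° → -88.8°, shortest Δλ = -159.5° (west) — does not cross 180°.
Leg 3: -88.8° → -75.8°, shortest Δλ = 13.0° (east) — does not cross 180°.
Leg 4: -75.8° → -24.2°, shortest Δλ = 51.6° (east) — does not cross 180°.
Total crossings: 0.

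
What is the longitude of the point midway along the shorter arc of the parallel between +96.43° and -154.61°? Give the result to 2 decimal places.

Signed shortest Δλ from +96.43° to -154.61° is +108.96°.
Midpoint longitude = +96.43° + (+108.96°)/2 = +96.43° + 54.48° = +150.91°.
(The naïve average (+96.43 + -154.61)/2 = -29.09° is on the wrong side of the globe.)

+150.91°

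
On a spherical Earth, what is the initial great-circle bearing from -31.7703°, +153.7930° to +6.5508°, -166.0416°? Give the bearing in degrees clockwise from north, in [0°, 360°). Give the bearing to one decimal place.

52.2°

Δλ = -166.0416 − 153.7930 = -319.8346°; wrapped into (−180°, 180°]: 40.1654°.
θ = atan2( sin Δλ · cos φ₂ , cos φ₁ · sin φ₂ − sin φ₁ · cos φ₂ · cos Δλ )
  = atan2(0.64079, 0.49672) = 52.218° → normalised to [0°, 360°): 52.218°.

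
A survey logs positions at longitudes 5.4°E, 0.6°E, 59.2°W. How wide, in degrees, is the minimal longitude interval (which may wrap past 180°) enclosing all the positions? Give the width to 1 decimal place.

Sort the longitudes: -59.2°, +0.6°, +5.4°.
Eastward gaps between consecutive values (wrapping around): 59.8°, 4.8°, 295.4°.
Largest gap = 295.4° ⇒ minimal covering band is its complement: 360° − 295.4° = 64.6°.
Band runs from -59.2° eastward to +5.4°.

64.6°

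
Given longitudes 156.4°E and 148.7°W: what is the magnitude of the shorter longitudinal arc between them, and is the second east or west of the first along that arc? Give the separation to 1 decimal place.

54.9° east

Raw difference: -148.7 − 156.4 = -305.1°.
Normalise into (−180°, 180°]: -305.1° + 360° = 54.9°.
Positive ⇒ the second point lies to the east; separation 54.9°.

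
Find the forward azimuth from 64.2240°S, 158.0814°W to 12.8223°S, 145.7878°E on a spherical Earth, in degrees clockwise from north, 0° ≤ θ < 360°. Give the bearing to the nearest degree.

296°

Δλ = 145.7878 − -158.0814 = 303.8692°; wrapped into (−180°, 180°]: -56.1308°.
θ = atan2( sin Δλ · cos φ₂ , cos φ₁ · sin φ₂ − sin φ₁ · cos φ₂ · cos Δλ )
  = atan2(-0.80961, 0.39283) = -64.117° → normalised to [0°, 360°): 295.883°.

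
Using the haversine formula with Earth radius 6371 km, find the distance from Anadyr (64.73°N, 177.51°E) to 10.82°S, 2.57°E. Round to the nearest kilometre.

14008 km

Δλ = 2.57 − 177.51 = -174.94°.
Δφ = -10.82 − 64.73 = -75.55°.
a = sin²(Δφ/2) + cos φ₁ · cos φ₂ · sin²(Δλ/2) = 0.793711.
c = 2·atan2(√a, √(1−a)) = 2.19867 rad → d = 6371·c ≈ 14007.69 km.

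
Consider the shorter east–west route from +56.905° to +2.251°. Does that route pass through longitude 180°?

No

Signed shortest Δλ = ((2.251 − 56.905 + 180) mod 360) − 180 = -54.654°.
Going west by 54.654° from +56.905° reaches +2.251° without touching 180°.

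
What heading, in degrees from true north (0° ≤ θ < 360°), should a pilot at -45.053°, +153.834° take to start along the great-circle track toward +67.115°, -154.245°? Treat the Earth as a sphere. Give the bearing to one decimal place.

Δλ = -154.245 − 153.834 = -308.079°; wrapped into (−180°, 180°]: 51.921°.
θ = atan2( sin Δλ · cos φ₂ , cos φ₁ · sin φ₂ − sin φ₁ · cos φ₂ · cos Δλ )
  = atan2(0.30611, 0.82060) = 20.457° → normalised to [0°, 360°): 20.457°.

20.5°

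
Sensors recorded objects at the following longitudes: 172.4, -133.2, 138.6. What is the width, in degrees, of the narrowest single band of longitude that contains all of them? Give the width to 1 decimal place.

Sort the longitudes: -133.2°, +138.6°, +172.4°.
Eastward gaps between consecutive values (wrapping around): 271.8°, 33.8°, 54.4°.
Largest gap = 271.8° ⇒ minimal covering band is its complement: 360° − 271.8° = 88.2°.
Band runs from +138.6° eastward to -133.2°, crossing the antimeridian.

88.2°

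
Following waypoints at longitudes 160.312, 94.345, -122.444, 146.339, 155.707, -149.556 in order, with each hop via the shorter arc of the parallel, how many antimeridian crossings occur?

Leg 1: +160.312° → +94.345°, shortest Δλ = -65.967° (west) — does not cross 180°.
Leg 2: +94.345° → -122.444°, shortest Δλ = 143.211° (east) — crosses 180°.
Leg 3: -122.444° → +146.339°, shortest Δλ = -91.217° (west) — crosses 180°.
Leg 4: +146.339° → +155.707°, shortest Δλ = 9.368° (east) — does not cross 180°.
Leg 5: +155.707° → -149.556°, shortest Δλ = 54.737° (east) — crosses 180°.
Total crossings: 3.

3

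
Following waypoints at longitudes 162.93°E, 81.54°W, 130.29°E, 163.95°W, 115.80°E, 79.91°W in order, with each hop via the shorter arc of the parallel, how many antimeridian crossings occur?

5

Leg 1: +162.93° → -81.54°, shortest Δλ = 115.53° (east) — crosses 180°.
Leg 2: -81.54° → +130.29°, shortest Δλ = -148.17° (west) — crosses 180°.
Leg 3: +130.29° → -163.95°, shortest Δλ = 65.76° (east) — crosses 180°.
Leg 4: -163.95° → +115.80°, shortest Δλ = -80.25° (west) — crosses 180°.
Leg 5: +115.80° → -79.91°, shortest Δλ = 164.29° (east) — crosses 180°.
Total crossings: 5.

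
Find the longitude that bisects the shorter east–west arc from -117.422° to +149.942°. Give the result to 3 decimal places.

-163.740°

Signed shortest Δλ from -117.422° to +149.942° is -92.636°.
Midpoint longitude = -117.422° + (-92.636°)/2 = -117.422° − 46.318° = -163.740°.
(The naïve average (-117.422 + +149.942)/2 = 16.26° is on the wrong side of the globe.)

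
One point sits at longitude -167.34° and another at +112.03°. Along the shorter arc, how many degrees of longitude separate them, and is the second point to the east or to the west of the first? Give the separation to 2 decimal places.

Raw difference: 112.03 − -167.34 = 279.37°.
Normalise into (−180°, 180°]: 279.37° − 360° = -80.63°.
Negative ⇒ the second point lies to the west; separation 80.63°.

80.63° west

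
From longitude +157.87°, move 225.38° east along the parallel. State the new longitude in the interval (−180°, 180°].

Start at +157.87°; shift +225.38° → +383.25°.
+383.25° lies outside (−180°, 180°]; subtract 360° → +23.25°.

+23.25°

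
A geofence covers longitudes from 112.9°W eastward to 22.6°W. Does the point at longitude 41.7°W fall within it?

Band width going east from -112.9° to -22.6°: ((-22.6 − -112.9) mod 360) = 90.3°.
Offset of -41.7° east of the west edge: ((-41.7 − -112.9) mod 360) = 71.2°.
71.2° ≤ 90.3° ⇒ inside.

Yes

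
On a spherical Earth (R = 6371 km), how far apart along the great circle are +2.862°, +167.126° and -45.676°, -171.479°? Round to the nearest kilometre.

Δλ = -171.479 − 167.126 = -338.605°; wrapped into (−180°, 180°]: 21.395°.
Δφ = -45.676 − 2.862 = -48.538°.
a = sin²(Δφ/2) + cos φ₁ · cos φ₂ · sin²(Δλ/2) = 0.192983.
c = 2·atan2(√a, √(1−a)) = 0.90964 rad → d = 6371·c ≈ 5795.29 km.

5795 km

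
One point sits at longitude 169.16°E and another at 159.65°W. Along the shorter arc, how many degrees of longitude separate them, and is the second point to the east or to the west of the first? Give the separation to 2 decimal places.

Raw difference: -159.65 − 169.16 = -328.81°.
Normalise into (−180°, 180°]: -328.81° + 360° = 31.19°.
Positive ⇒ the second point lies to the east; separation 31.19°.

31.19° east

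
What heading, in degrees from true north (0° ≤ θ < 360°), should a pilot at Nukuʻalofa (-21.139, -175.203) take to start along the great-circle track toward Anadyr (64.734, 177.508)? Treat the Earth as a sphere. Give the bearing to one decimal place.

Δλ = 177.508 − -175.203 = 352.711°; wrapped into (−180°, 180°]: -7.289°.
θ = atan2( sin Δλ · cos φ₂ , cos φ₁ · sin φ₂ − sin φ₁ · cos φ₂ · cos Δλ )
  = atan2(-0.05415, 0.99616) = -3.112° → normalised to [0°, 360°): 356.888°.

356.9°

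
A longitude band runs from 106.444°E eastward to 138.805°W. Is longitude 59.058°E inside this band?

No

Band width going east from +106.444° to -138.805°: ((-138.805 − 106.444) mod 360) = 114.751°.
Offset of +59.058° east of the west edge: ((59.058 − 106.444) mod 360) = 312.614°.
312.614° > 114.751° ⇒ outside.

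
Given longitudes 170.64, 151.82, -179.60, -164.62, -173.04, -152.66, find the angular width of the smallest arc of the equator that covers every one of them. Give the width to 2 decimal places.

55.52°

Sort the longitudes: -179.60°, -173.04°, -164.62°, -152.66°, +151.82°, +170.64°.
Eastward gaps between consecutive values (wrapping around): 6.56°, 8.42°, 11.96°, 304.48°, 18.82°, 9.76°.
Largest gap = 304.48° ⇒ minimal covering band is its complement: 360° − 304.48° = 55.52°.
Band runs from +151.82° eastward to -152.66°, crossing the antimeridian.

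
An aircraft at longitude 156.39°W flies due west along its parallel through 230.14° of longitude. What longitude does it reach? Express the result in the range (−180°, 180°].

26.53°W

Start at -156.39°; shift −230.14° → -386.53°.
-386.53° lies outside (−180°, 180°]; add 360° → -26.53°.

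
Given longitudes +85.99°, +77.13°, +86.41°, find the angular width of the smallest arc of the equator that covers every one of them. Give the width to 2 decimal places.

9.28°

Sort the longitudes: +77.13°, +85.99°, +86.41°.
Eastward gaps between consecutive values (wrapping around): 8.86°, 0.42°, 350.72°.
Largest gap = 350.72° ⇒ minimal covering band is its complement: 360° − 350.72° = 9.28°.
Band runs from +77.13° eastward to +86.41°.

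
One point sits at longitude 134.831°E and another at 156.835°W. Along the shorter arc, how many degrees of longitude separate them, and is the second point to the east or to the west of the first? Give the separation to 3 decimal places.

68.334° east

Raw difference: -156.835 − 134.831 = -291.666°.
Normalise into (−180°, 180°]: -291.666° + 360° = 68.334°.
Positive ⇒ the second point lies to the east; separation 68.334°.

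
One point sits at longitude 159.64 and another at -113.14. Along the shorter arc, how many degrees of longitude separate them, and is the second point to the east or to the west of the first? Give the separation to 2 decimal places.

Raw difference: -113.14 − 159.64 = -272.78°.
Normalise into (−180°, 180°]: -272.78° + 360° = 87.22°.
Positive ⇒ the second point lies to the east; separation 87.22°.

87.22° east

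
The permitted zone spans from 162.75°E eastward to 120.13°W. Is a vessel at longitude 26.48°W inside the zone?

Band width going east from +162.75° to -120.13°: ((-120.13 − 162.75) mod 360) = 77.12°.
Offset of -26.48° east of the west edge: ((-26.48 − 162.75) mod 360) = 170.77°.
170.77° > 77.12° ⇒ outside.

No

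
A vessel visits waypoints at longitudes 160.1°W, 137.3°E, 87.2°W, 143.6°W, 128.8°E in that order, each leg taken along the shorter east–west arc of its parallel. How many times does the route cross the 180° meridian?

3

Leg 1: -160.1° → +137.3°, shortest Δλ = -62.6° (west) — crosses 180°.
Leg 2: +137.3° → -87.2°, shortest Δλ = 135.5° (east) — crosses 180°.
Leg 3: -87.2° → -143.6°, shortest Δλ = -56.4° (west) — does not cross 180°.
Leg 4: -143.6° → +128.8°, shortest Δλ = -87.6° (west) — crosses 180°.
Total crossings: 3.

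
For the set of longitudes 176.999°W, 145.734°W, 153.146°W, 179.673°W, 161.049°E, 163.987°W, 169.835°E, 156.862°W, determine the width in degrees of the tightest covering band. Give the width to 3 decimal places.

53.217°

Sort the longitudes: -179.673°, -176.999°, -163.987°, -156.862°, -153.146°, -145.734°, +161.049°, +169.835°.
Eastward gaps between consecutive values (wrapping around): 2.674°, 13.012°, 7.125°, 3.716°, 7.412°, 306.783°, 8.786°, 10.492°.
Largest gap = 306.783° ⇒ minimal covering band is its complement: 360° − 306.783° = 53.217°.
Band runs from +161.049° eastward to -145.734°, crossing the antimeridian.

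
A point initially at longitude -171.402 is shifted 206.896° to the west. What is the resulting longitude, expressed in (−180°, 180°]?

Start at -171.402°; shift −206.896° → -378.298°.
-378.298° lies outside (−180°, 180°]; add 360° → -18.298°.

-18.298°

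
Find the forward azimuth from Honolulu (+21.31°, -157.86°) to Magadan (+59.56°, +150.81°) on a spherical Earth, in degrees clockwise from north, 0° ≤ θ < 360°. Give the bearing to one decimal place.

Δλ = 150.81 − -157.86 = 308.67°; wrapped into (−180°, 180°]: -51.33°.
θ = atan2( sin Δλ · cos φ₂ , cos φ₁ · sin φ₂ − sin φ₁ · cos φ₂ · cos Δλ )
  = atan2(-0.39556, 0.68817) = -29.890° → normalised to [0°, 360°): 330.110°.

330.1°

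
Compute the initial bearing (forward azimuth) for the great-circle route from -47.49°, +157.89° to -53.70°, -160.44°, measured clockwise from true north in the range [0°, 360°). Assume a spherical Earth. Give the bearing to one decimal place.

Δλ = -160.44 − 157.89 = -318.33°; wrapped into (−180°, 180°]: 41.67°.
θ = atan2( sin Δλ · cos φ₂ , cos φ₁ · sin φ₂ − sin φ₁ · cos φ₂ · cos Δλ )
  = atan2(0.39359, -0.21859) = 119.046° → normalised to [0°, 360°): 119.046°.

119.0°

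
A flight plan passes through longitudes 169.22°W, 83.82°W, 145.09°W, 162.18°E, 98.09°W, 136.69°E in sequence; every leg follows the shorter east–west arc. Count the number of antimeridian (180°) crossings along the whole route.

Leg 1: -169.22° → -83.82°, shortest Δλ = 85.4° (east) — does not cross 180°.
Leg 2: -83.82° → -145.09°, shortest Δλ = -61.27° (west) — does not cross 180°.
Leg 3: -145.09° → +162.18°, shortest Δλ = -52.73° (west) — crosses 180°.
Leg 4: +162.18° → -98.09°, shortest Δλ = 99.73° (east) — crosses 180°.
Leg 5: -98.09° → +136.69°, shortest Δλ = -125.22° (west) — crosses 180°.
Total crossings: 3.

3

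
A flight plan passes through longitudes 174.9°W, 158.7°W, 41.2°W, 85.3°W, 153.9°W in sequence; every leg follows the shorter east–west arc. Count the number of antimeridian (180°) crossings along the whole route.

0

Leg 1: -174.9° → -158.7°, shortest Δλ = 16.2° (east) — does not cross 180°.
Leg 2: -158.7° → -41.2°, shortest Δλ = 117.5° (east) — does not cross 180°.
Leg 3: -41.2° → -85.3°, shortest Δλ = -44.1° (west) — does not cross 180°.
Leg 4: -85.3° → -153.9°, shortest Δλ = -68.6° (west) — does not cross 180°.
Total crossings: 0.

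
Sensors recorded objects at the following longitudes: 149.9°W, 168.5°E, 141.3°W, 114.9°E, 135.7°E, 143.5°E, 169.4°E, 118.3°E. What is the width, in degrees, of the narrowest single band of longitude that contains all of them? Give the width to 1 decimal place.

103.8°

Sort the longitudes: -149.9°, -141.3°, +114.9°, +118.3°, +135.7°, +143.5°, +168.5°, +169.4°.
Eastward gaps between consecutive values (wrapping around): 8.6°, 256.2°, 3.4°, 17.4°, 7.8°, 25.0°, 0.9°, 40.7°.
Largest gap = 256.2° ⇒ minimal covering band is its complement: 360° − 256.2° = 103.8°.
Band runs from +114.9° eastward to -141.3°, crossing the antimeridian.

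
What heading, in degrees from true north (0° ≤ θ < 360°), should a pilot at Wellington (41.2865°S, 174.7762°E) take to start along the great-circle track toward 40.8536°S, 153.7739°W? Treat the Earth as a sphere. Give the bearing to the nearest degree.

99°

Δλ = -153.7739 − 174.7762 = -328.5501°; wrapped into (−180°, 180°]: 31.4499°.
θ = atan2( sin Δλ · cos φ₂ , cos φ₁ · sin φ₂ − sin φ₁ · cos φ₂ · cos Δλ )
  = atan2(0.39465, -0.06576) = 99.460° → normalised to [0°, 360°): 99.460°.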